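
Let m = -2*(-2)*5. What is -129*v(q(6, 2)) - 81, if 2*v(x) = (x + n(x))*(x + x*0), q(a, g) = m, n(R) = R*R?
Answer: -541881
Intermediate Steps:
n(R) = R²
m = 20 (m = 4*5 = 20)
q(a, g) = 20
v(x) = x*(x + x²)/2 (v(x) = ((x + x²)*(x + x*0))/2 = ((x + x²)*(x + 0))/2 = ((x + x²)*x)/2 = (x*(x + x²))/2 = x*(x + x²)/2)
-129*v(q(6, 2)) - 81 = -129*20²*(1 + 20)/2 - 81 = -129*400*21/2 - 81 = -129*4200 - 81 = -541800 - 81 = -541881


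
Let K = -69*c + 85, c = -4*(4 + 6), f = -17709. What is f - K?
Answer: -20554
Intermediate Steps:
c = -40 (c = -4*10 = -40)
K = 2845 (K = -69*(-40) + 85 = 2760 + 85 = 2845)
f - K = -17709 - 1*2845 = -17709 - 2845 = -20554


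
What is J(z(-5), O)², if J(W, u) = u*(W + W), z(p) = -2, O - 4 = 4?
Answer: 1024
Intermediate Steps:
O = 8 (O = 4 + 4 = 8)
J(W, u) = 2*W*u (J(W, u) = u*(2*W) = 2*W*u)
J(z(-5), O)² = (2*(-2)*8)² = (-32)² = 1024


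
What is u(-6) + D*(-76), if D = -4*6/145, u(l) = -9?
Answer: 519/145 ≈ 3.5793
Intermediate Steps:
D = -24/145 (D = -24*1/145 = -24/145 ≈ -0.16552)
u(-6) + D*(-76) = -9 - 24/145*(-76) = -9 + 1824/145 = 519/145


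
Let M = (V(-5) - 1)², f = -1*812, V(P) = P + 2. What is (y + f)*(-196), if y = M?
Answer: 156016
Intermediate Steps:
V(P) = 2 + P
f = -812
M = 16 (M = ((2 - 5) - 1)² = (-3 - 1)² = (-4)² = 16)
y = 16
(y + f)*(-196) = (16 - 812)*(-196) = -796*(-196) = 156016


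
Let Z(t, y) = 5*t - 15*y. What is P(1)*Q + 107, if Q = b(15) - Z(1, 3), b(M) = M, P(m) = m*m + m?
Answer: 217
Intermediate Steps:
P(m) = m + m**2 (P(m) = m**2 + m = m + m**2)
Z(t, y) = -15*y + 5*t
Q = 55 (Q = 15 - (-15*3 + 5*1) = 15 - (-45 + 5) = 15 - 1*(-40) = 15 + 40 = 55)
P(1)*Q + 107 = (1*(1 + 1))*55 + 107 = (1*2)*55 + 107 = 2*55 + 107 = 110 + 107 = 217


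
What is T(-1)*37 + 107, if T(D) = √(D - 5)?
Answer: 107 + 37*I*√6 ≈ 107.0 + 90.631*I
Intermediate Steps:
T(D) = √(-5 + D)
T(-1)*37 + 107 = √(-5 - 1)*37 + 107 = √(-6)*37 + 107 = (I*√6)*37 + 107 = 37*I*√6 + 107 = 107 + 37*I*√6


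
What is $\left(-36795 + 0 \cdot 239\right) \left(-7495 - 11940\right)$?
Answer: $715110825$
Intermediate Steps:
$\left(-36795 + 0 \cdot 239\right) \left(-7495 - 11940\right) = \left(-36795 + 0\right) \left(-19435\right) = \left(-36795\right) \left(-19435\right) = 715110825$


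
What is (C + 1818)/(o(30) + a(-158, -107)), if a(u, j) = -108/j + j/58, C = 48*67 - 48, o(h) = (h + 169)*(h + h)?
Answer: 30943116/74094455 ≈ 0.41762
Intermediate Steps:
o(h) = 2*h*(169 + h) (o(h) = (169 + h)*(2*h) = 2*h*(169 + h))
C = 3168 (C = 3216 - 48 = 3168)
a(u, j) = -108/j + j/58 (a(u, j) = -108/j + j*(1/58) = -108/j + j/58)
(C + 1818)/(o(30) + a(-158, -107)) = (3168 + 1818)/(2*30*(169 + 30) + (-108/(-107) + (1/58)*(-107))) = 4986/(2*30*199 + (-108*(-1/107) - 107/58)) = 4986/(11940 + (108/107 - 107/58)) = 4986/(11940 - 5185/6206) = 4986/(74094455/6206) = 4986*(6206/74094455) = 30943116/74094455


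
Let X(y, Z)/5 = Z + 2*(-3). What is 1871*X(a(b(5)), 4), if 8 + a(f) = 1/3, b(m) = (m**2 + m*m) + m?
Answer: -18710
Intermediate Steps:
b(m) = m + 2*m**2 (b(m) = (m**2 + m**2) + m = 2*m**2 + m = m + 2*m**2)
a(f) = -23/3 (a(f) = -8 + 1/3 = -23/3)
X(y, Z) = -30 + 5*Z (X(y, Z) = 5*(Z + 2*(-3)) = 5*(Z - 6) = 5*(-6 + Z) = -30 + 5*Z)
1871*X(a(b(5)), 4) = 1871*(-30 + 5*4) = 1871*(-30 + 20) = 1871*(-10) = -18710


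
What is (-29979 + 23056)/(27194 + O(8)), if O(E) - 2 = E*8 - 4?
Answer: -6923/27256 ≈ -0.25400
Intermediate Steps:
O(E) = -2 + 8*E (O(E) = 2 + (E*8 - 4) = 2 + (8*E - 4) = 2 + (-4 + 8*E) = -2 + 8*E)
(-29979 + 23056)/(27194 + O(8)) = (-29979 + 23056)/(27194 + (-2 + 8*8)) = -6923/(27194 + (-2 + 64)) = -6923/(27194 + 62) = -6923/27256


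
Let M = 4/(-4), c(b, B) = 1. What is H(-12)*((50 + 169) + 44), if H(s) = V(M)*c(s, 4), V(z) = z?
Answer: -263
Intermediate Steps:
M = -1 (M = 4*(-¼) = -1)
H(s) = -1 (H(s) = -1*1 = -1)
H(-12)*((50 + 169) + 44) = -((50 + 169) + 44) = -(219 + 44) = -1*263 = -263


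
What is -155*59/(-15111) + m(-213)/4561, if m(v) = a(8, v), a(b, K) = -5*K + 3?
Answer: 57848893/68921271 ≈ 0.83935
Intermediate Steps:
a(b, K) = 3 - 5*K
m(v) = 3 - 5*v
-155*59/(-15111) + m(-213)/4561 = -155*59/(-15111) + (3 - 5*(-213))/4561 = -9145*(-1/15111) + (3 + 1065)*(1/4561) = 9145/15111 + 1068*(1/4561) = 9145/15111 + 1068/4561 = 57848893/68921271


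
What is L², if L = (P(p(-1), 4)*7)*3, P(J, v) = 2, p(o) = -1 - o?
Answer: 1764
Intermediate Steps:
L = 42 (L = (2*7)*3 = 14*3 = 42)
L² = 42² = 1764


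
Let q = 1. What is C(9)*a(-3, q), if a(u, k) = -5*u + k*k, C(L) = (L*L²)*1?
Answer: 11664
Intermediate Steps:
C(L) = L³ (C(L) = L³*1 = L³)
a(u, k) = k² - 5*u (a(u, k) = -5*u + k² = k² - 5*u)
C(9)*a(-3, q) = 9³*(1² - 5*(-3)) = 729*(1 + 15) = 729*16 = 11664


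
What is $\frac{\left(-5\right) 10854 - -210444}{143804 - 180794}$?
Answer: $- \frac{26029}{6165} \approx -4.2221$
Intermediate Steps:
$\frac{\left(-5\right) 10854 - -210444}{143804 - 180794} = \frac{-54270 + 210444}{-36990} = 156174 \left(- \frac{1}{36990}\right) = - \frac{26029}{6165}$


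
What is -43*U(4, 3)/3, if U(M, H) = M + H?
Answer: -301/3 ≈ -100.33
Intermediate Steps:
U(M, H) = H + M
-43*U(4, 3)/3 = -43*(3 + 4)/3 = -301/3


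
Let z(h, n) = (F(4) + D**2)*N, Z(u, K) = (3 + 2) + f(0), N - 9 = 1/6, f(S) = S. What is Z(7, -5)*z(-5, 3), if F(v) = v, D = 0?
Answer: 550/3 ≈ 183.33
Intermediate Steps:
N = 55/6 (N = 9 + 1/6 = 55/6 ≈ 9.1667)
Z(u, K) = 5 (Z(u, K) = (3 + 2) + 0 = 5 + 0 = 5)
z(h, n) = 110/3 (z(h, n) = (4 + 0**2)*(55/6) = (4 + 0)*(55/6) = 4*(55/6) = 110/3)
Z(7, -5)*z(-5, 3) = 5*(110/3) = 550/3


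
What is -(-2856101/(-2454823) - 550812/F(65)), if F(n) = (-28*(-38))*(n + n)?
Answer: 34181788427/12126825620 ≈ 2.8187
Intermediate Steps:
F(n) = 2128*n (F(n) = 1064*(2*n) = 2128*n)
-(-2856101/(-2454823) - 550812/F(65)) = -(-2856101/(-2454823) - 550812/(2128*65)) = -(-2856101*(-1/2454823) - 550812/138320) = -(2856101/2454823 - 550812*1/138320) = -(2856101/2454823 - 137703/34580) = -1*(-34181788427/12126825620) = 34181788427/12126825620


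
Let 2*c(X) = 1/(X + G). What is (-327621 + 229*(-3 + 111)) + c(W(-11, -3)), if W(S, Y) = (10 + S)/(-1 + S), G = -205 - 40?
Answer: -890190777/2939 ≈ -3.0289e+5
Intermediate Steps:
G = -245
W(S, Y) = (10 + S)/(-1 + S)
c(X) = 1/(2*(-245 + X)) (c(X) = 1/(2*(X - 245)) = 1/(2*(-245 + X)))
(-327621 + 229*(-3 + 111)) + c(W(-11, -3)) = (-327621 + 229*(-3 + 111)) + 1/(2*(-245 + (10 - 11)/(-1 - 11))) = (-327621 + 229*108) + 1/(2*(-245 - 1/(-12))) = (-327621 + 24732) + 1/(2*(-245 - 1/12*(-1))) = -302889 + 1/(2*(-245 + 1/12)) = -302889 + 1/(2*(-2939/12)) = -302889 + (½)*(-12/2939) = -302889 - 6/2939 = -890190777/2939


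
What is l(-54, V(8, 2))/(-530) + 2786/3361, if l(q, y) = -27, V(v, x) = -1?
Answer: 1567327/1781330 ≈ 0.87986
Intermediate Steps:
l(-54, V(8, 2))/(-530) + 2786/3361 = -27/(-530) + 2786/3361 = -27*(-1/530) + 2786*(1/3361) = 27/530 + 2786/3361 = 1567327/1781330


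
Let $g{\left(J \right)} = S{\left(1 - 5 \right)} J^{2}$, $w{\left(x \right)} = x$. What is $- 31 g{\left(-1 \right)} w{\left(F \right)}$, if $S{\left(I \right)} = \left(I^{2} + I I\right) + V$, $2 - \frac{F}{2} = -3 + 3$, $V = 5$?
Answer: $-4588$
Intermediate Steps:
$F = 4$ ($F = 4 - 2 \left(-3 + 3\right) = 4 - 0 = 4 + 0 = 4$)
$S{\left(I \right)} = 5 + 2 I^{2}$ ($S{\left(I \right)} = \left(I^{2} + I I\right) + 5 = \left(I^{2} + I^{2}\right) + 5 = 2 I^{2} + 5 = 5 + 2 I^{2}$)
$g{\left(J \right)} = 37 J^{2}$ ($g{\left(J \right)} = \left(5 + 2 \left(1 - 5\right)^{2}\right) J^{2} = \left(5 + 2 \left(-4\right)^{2}\right) J^{2} = \left(5 + 2 \cdot 16\right) J^{2} = \left(5 + 32\right) J^{2} = 37 J^{2}$)
$- 31 g{\left(-1 \right)} w{\left(F \right)} = - 31 \cdot 37 \left(-1\right)^{2} \cdot 4 = - 31 \cdot 37 \cdot 1 \cdot 4 = \left(-31\right) 37 \cdot 4 = \left(-1147\right) 4 = -4588$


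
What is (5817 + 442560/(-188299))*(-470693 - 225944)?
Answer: -762742781872551/188299 ≈ -4.0507e+9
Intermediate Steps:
(5817 + 442560/(-188299))*(-470693 - 225944) = (5817 + 442560*(-1/188299))*(-696637) = (5817 - 442560/188299)*(-696637) = (1094892723/188299)*(-696637) = -762742781872551/188299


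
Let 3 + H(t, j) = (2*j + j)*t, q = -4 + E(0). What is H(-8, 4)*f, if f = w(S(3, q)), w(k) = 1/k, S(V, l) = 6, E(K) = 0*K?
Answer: -33/2 ≈ -16.500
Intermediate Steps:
E(K) = 0
q = -4 (q = -4 + 0 = -4)
H(t, j) = -3 + 3*j*t (H(t, j) = -3 + (2*j + j)*t = -3 + (3*j)*t = -3 + 3*j*t)
f = ⅙ (f = 1/6 = ⅙ ≈ 0.16667)
H(-8, 4)*f = (-3 + 3*4*(-8))*(⅙) = (-3 - 96)*(⅙) = -99*⅙ = -33/2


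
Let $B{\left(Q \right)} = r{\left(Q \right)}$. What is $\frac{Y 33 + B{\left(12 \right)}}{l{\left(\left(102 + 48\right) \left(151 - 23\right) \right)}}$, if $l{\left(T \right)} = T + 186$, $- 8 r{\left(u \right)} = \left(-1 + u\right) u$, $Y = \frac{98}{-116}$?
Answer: $- \frac{143}{62466} \approx -0.0022892$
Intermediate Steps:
$Y = - \frac{49}{58}$ ($Y = 98 \left(- \frac{1}{116}\right) = - \frac{49}{58} \approx -0.84483$)
$r{\left(u \right)} = - \frac{u \left(-1 + u\right)}{8}$ ($r{\left(u \right)} = - \frac{\left(-1 + u\right) u}{8} = - \frac{u \left(-1 + u\right)}{8}$)
$B{\left(Q \right)} = \frac{Q \left(1 - Q\right)}{8}$
$l{\left(T \right)} = 186 + T$
$\frac{Y 33 + B{\left(12 \right)}}{l{\left(\left(102 + 48\right) \left(151 - 23\right) \right)}} = \frac{\left(- \frac{49}{58}\right) 33 + \frac{1}{8} \cdot 12 \left(1 - 12\right)}{186 + \left(102 + 48\right) \left(151 - 23\right)} = \frac{- \frac{1617}{58} + \frac{1}{8} \cdot 12 \left(1 - 12\right)}{186 + 150 \cdot 128} = \frac{- \frac{1617}{58} + \frac{1}{8} \cdot 12 \left(-11\right)}{186 + 19200} = \frac{- \frac{1617}{58} - \frac{33}{2}}{19386} = \left(- \frac{1287}{29}\right) \frac{1}{19386} = - \frac{143}{62466}$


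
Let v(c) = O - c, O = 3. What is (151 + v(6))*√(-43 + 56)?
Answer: 148*√13 ≈ 533.62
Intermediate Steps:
v(c) = 3 - c
(151 + v(6))*√(-43 + 56) = (151 + (3 - 1*6))*√(-43 + 56) = (151 + (3 - 6))*√13 = (151 - 3)*√13 = 148*√13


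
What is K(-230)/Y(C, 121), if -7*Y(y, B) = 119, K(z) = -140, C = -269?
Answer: 140/17 ≈ 8.2353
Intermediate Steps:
Y(y, B) = -17 (Y(y, B) = -1/7*119 = -17)
K(-230)/Y(C, 121) = -140/(-17) = -140*(-1/17) = 140/17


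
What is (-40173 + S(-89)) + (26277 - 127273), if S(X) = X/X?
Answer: -141168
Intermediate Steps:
S(X) = 1
(-40173 + S(-89)) + (26277 - 127273) = (-40173 + 1) + (26277 - 127273) = -40172 - 100996 = -141168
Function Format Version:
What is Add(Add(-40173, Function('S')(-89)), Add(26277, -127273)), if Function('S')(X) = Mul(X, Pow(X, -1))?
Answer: -141168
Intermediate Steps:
Function('S')(X) = 1
Add(Add(-40173, Function('S')(-89)), Add(26277, -127273)) = Add(Add(-40173, 1), Add(26277, -127273)) = Add(-40172, -100996) = -141168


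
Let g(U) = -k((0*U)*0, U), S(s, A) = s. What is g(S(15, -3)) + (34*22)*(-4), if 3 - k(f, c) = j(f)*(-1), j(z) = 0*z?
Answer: -2995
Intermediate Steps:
j(z) = 0
k(f, c) = 3 (k(f, c) = 3 - 0*(-1) = 3 - 1*0 = 3 + 0 = 3)
g(U) = -3 (g(U) = -1*3 = -3)
g(S(15, -3)) + (34*22)*(-4) = -3 + (34*22)*(-4) = -3 + 748*(-4) = -3 - 2992 = -2995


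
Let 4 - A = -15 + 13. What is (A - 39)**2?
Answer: 1089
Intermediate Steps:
A = 6 (A = 4 - (-15 + 13) = 4 - 1*(-2) = 4 + 2 = 6)
(A - 39)**2 = (6 - 39)**2 = (-33)**2 = 1089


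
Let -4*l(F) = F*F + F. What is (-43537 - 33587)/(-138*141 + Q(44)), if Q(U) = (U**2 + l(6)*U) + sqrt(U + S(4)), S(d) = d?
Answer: 86687376/20214013 + 19281*sqrt(3)/20214013 ≈ 4.2901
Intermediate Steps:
l(F) = -F/4 - F**2/4 (l(F) = -(F*F + F)/4 = -(F**2 + F)/4 = -(F + F**2)/4 = -F/4 - F**2/4)
Q(U) = U**2 + sqrt(4 + U) - 21*U/2 (Q(U) = (U**2 + (-1/4*6*(1 + 6))*U) + sqrt(U + 4) = (U**2 + (-1/4*6*7)*U) + sqrt(4 + U) = (U**2 - 21*U/2) + sqrt(4 + U) = U**2 + sqrt(4 + U) - 21*U/2)
(-43537 - 33587)/(-138*141 + Q(44)) = (-43537 - 33587)/(-138*141 + (44**2 + sqrt(4 + 44) - 21/2*44)) = -77124/(-19458 + (1936 + sqrt(48) - 462)) = -77124/(-19458 + (1936 + 4*sqrt(3) - 462)) = -77124/(-19458 + (1474 + 4*sqrt(3))) = -77124/(-17984 + 4*sqrt(3))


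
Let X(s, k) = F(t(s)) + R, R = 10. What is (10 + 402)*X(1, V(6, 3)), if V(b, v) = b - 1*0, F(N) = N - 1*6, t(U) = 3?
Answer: 2884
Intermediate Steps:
F(N) = -6 + N (F(N) = N - 6 = -6 + N)
V(b, v) = b (V(b, v) = b + 0 = b)
X(s, k) = 7 (X(s, k) = (-6 + 3) + 10 = -3 + 10 = 7)
(10 + 402)*X(1, V(6, 3)) = (10 + 402)*7 = 412*7 = 2884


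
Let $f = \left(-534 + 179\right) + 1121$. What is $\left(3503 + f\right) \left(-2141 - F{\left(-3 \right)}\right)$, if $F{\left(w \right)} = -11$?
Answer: $-9092970$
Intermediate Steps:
$f = 766$ ($f = -355 + 1121 = 766$)
$\left(3503 + f\right) \left(-2141 - F{\left(-3 \right)}\right) = \left(3503 + 766\right) \left(-2141 - -11\right) = 4269 \left(-2141 + 11\right) = 4269 \left(-2130\right) = -9092970$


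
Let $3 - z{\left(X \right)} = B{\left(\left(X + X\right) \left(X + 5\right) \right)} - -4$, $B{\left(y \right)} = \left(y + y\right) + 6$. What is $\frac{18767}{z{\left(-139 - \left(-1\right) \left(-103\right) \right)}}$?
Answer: $- \frac{18767}{229423} \approx -0.081801$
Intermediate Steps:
$B{\left(y \right)} = 6 + 2 y$ ($B{\left(y \right)} = 2 y + 6 = 6 + 2 y$)
$z{\left(X \right)} = -7 - 4 X \left(5 + X\right)$ ($z{\left(X \right)} = 3 - \left(\left(6 + 2 \left(X + X\right) \left(X + 5\right)\right) - -4\right) = 3 - \left(\left(6 + 2 \cdot 2 X \left(5 + X\right)\right) + 4\right) = 3 - \left(\left(6 + 4 X \left(5 + X\right)\right) + 4\right) = 3 - \left(10 + 4 X \left(5 + X\right)\right) = -7 - 4 X \left(5 + X\right)$)
$\frac{18767}{z{\left(-139 - \left(-1\right) \left(-103\right) \right)}} = \frac{18767}{-7 - 4 \left(-139 - \left(-1\right) \left(-103\right)\right) \left(5 - \left(139 - -103\right)\right)} = \frac{18767}{-7 - 4 \left(-139 - 103\right) \left(5 - 242\right)} = \frac{18767}{-7 - - 968 \left(5 - 242\right)} = \frac{18767}{-7 - \left(-968\right) \left(-237\right)} = \frac{18767}{-7 - 229416} = \frac{18767}{-229423} = 18767 \left(- \frac{1}{229423}\right) = - \frac{18767}{229423}$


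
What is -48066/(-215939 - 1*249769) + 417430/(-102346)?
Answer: -15790093967/3971945914 ≈ -3.9754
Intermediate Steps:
-48066/(-215939 - 1*249769) + 417430/(-102346) = -48066/(-215939 - 249769) + 417430*(-1/102346) = -48066/(-465708) - 208715/51173 = -48066*(-1/465708) - 208715/51173 = 8011/77618 - 208715/51173 = -15790093967/3971945914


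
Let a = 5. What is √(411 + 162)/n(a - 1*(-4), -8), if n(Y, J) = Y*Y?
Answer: √573/81 ≈ 0.29552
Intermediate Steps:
n(Y, J) = Y²
√(411 + 162)/n(a - 1*(-4), -8) = √(411 + 162)/((5 - 1*(-4))²) = √573/((5 + 4)²) = √573/(9²) = √573/81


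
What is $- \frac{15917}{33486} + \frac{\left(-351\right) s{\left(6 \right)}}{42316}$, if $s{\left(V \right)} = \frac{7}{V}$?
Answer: $- \frac{687256289}{1416993576} \approx -0.48501$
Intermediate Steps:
$- \frac{15917}{33486} + \frac{\left(-351\right) s{\left(6 \right)}}{42316} = - \frac{15917}{33486} + \frac{\left(-351\right) \frac{7}{6}}{42316} = \left(-15917\right) \frac{1}{33486} + - 351 \cdot 7 \cdot \frac{1}{6} \cdot \frac{1}{42316} = - \frac{15917}{33486} + \left(-351\right) \frac{7}{6} \cdot \frac{1}{42316} = - \frac{15917}{33486} - \frac{819}{84632} = - \frac{687256289}{1416993576}$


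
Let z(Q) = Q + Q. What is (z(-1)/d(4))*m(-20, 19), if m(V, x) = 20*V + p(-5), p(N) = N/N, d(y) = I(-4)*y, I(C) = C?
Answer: -399/8 ≈ -49.875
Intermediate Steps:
z(Q) = 2*Q
d(y) = -4*y
p(N) = 1
m(V, x) = 1 + 20*V (m(V, x) = 20*V + 1 = 1 + 20*V)
(z(-1)/d(4))*m(-20, 19) = ((2*(-1))/((-4*4)))*(1 + 20*(-20)) = (-2/(-16))*(1 - 400) = -2*(-1/16)*(-399) = (1/8)*(-399) = -399/8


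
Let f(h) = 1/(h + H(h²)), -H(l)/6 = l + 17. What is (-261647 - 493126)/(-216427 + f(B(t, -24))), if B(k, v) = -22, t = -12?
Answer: 2285452644/655340957 ≈ 3.4874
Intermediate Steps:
H(l) = -102 - 6*l (H(l) = -6*(l + 17) = -6*(17 + l) = -102 - 6*l)
f(h) = 1/(-102 + h - 6*h²) (f(h) = 1/(h + (-102 - 6*h²)) = 1/(-102 + h - 6*h²))
(-261647 - 493126)/(-216427 + f(B(t, -24))) = (-261647 - 493126)/(-216427 - 1/(102 - 1*(-22) + 6*(-22)²)) = -754773/(-216427 - 1/(102 + 22 + 6*484)) = -754773/(-216427 - 1/(102 + 22 + 2904)) = -754773/(-216427 - 1/3028) = -754773/(-655340957/3028) = -754773*(-3028/655340957) = 2285452644/655340957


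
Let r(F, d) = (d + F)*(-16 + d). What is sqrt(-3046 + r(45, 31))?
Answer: I*sqrt(1906) ≈ 43.658*I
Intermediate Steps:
r(F, d) = (-16 + d)*(F + d) (r(F, d) = (F + d)*(-16 + d) = (-16 + d)*(F + d))
sqrt(-3046 + r(45, 31)) = sqrt(-3046 + (31**2 - 16*45 - 16*31 + 45*31)) = sqrt(-3046 + (961 - 720 - 496 + 1395)) = sqrt(-3046 + 1140) = sqrt(-1906) = I*sqrt(1906)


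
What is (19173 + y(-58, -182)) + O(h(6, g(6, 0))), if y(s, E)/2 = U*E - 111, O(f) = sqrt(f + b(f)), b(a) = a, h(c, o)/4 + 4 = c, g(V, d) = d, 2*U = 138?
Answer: -6161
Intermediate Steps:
U = 69 (U = (1/2)*138 = 69)
h(c, o) = -16 + 4*c
O(f) = sqrt(2)*sqrt(f) (O(f) = sqrt(f + f) = sqrt(2*f) = sqrt(2)*sqrt(f))
y(s, E) = -222 + 138*E (y(s, E) = 2*(69*E - 111) = 2*(-111 + 69*E) = -222 + 138*E)
(19173 + y(-58, -182)) + O(h(6, g(6, 0))) = (19173 + (-222 + 138*(-182))) + sqrt(2)*sqrt(-16 + 4*6) = (19173 + (-222 - 25116)) + sqrt(2)*sqrt(-16 + 24) = (19173 - 25338) + sqrt(2)*sqrt(8) = -6165 + sqrt(2)*(2*sqrt(2)) = -6165 + 4 = -6161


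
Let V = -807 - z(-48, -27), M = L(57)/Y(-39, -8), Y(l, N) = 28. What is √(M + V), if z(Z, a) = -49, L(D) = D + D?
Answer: I*√147770/14 ≈ 27.458*I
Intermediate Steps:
L(D) = 2*D
M = 57/14 (M = (2*57)/28 = 114*(1/28) = 57/14 ≈ 4.0714)
V = -758 (V = -807 - 1*(-49) = -807 + 49 = -758)
√(M + V) = √(57/14 - 758) = √(-10555/14) = I*√147770/14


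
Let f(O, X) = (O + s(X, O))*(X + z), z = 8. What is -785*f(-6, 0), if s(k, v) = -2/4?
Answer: 40820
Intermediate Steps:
s(k, v) = -1/2 (s(k, v) = -2*1/4 = -1/2)
f(O, X) = (8 + X)*(-1/2 + O) (f(O, X) = (O - 1/2)*(X + 8) = (-1/2 + O)*(8 + X) = (8 + X)*(-1/2 + O))
-785*f(-6, 0) = -785*(-4 + 8*(-6) - 1/2*0 - 6*0) = -785*(-4 - 48 + 0 + 0) = -785*(-52) = 40820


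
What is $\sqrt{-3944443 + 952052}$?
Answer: $i \sqrt{2992391} \approx 1729.9 i$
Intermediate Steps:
$\sqrt{-3944443 + 952052} = \sqrt{-2992391} = i \sqrt{2992391}$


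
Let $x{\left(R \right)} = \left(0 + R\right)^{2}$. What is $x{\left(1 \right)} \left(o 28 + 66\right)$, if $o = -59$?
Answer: $-1586$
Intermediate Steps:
$x{\left(R \right)} = R^{2}$
$x{\left(1 \right)} \left(o 28 + 66\right) = 1^{2} \left(\left(-59\right) 28 + 66\right) = 1 \left(-1652 + 66\right) = 1 \left(-1586\right) = -1586$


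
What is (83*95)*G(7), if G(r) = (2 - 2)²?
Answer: 0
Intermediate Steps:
G(r) = 0 (G(r) = 0² = 0)
(83*95)*G(7) = (83*95)*0 = 7885*0 = 0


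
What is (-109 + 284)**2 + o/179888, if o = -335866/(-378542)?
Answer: 1042707188137933/34047581648 ≈ 30625.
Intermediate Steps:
o = 167933/189271 (o = -335866*(-1/378542) = 167933/189271 ≈ 0.88726)
(-109 + 284)**2 + o/179888 = (-109 + 284)**2 + (167933/189271)/179888 = 175**2 + (167933/189271)*(1/179888) = 30625 + 167933/34047581648 = 1042707188137933/34047581648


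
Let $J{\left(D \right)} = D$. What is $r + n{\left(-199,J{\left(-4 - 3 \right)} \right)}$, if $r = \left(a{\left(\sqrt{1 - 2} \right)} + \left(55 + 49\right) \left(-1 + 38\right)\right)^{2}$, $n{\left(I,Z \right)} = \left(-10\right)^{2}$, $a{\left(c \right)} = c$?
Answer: $14807203 + 7696 i \approx 1.4807 \cdot 10^{7} + 7696.0 i$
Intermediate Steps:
$n{\left(I,Z \right)} = 100$
$r = \left(3848 + i\right)^{2}$ ($r = \left(\sqrt{1 - 2} + \left(55 + 49\right) \left(-1 + 38\right)\right)^{2} = \left(\sqrt{-1} + 104 \cdot 37\right)^{2} = \left(i + 3848\right)^{2} = \left(3848 + i\right)^{2} \approx 1.4807 \cdot 10^{7} + 7.7 \cdot 10^{3} i$)
$r + n{\left(-199,J{\left(-4 - 3 \right)} \right)} = \left(3848 + i\right)^{2} + 100 = 100 + \left(3848 + i\right)^{2}$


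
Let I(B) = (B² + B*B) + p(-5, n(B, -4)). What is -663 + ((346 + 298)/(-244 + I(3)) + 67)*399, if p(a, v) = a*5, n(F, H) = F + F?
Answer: 6286614/251 ≈ 25046.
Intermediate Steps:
n(F, H) = 2*F
p(a, v) = 5*a
I(B) = -25 + 2*B² (I(B) = (B² + B*B) + 5*(-5) = (B² + B²) - 25 = 2*B² - 25 = -25 + 2*B²)
-663 + ((346 + 298)/(-244 + I(3)) + 67)*399 = -663 + ((346 + 298)/(-244 + (-25 + 2*3²)) + 67)*399 = -663 + (644/(-244 + (-25 + 2*9)) + 67)*399 = -663 + (644/(-244 + (-25 + 18)) + 67)*399 = -663 + (644/(-244 - 7) + 67)*399 = -663 + (644/(-251) + 67)*399 = -663 + (644*(-1/251) + 67)*399 = -663 + (-644/251 + 67)*399 = -663 + (16173/251)*399 = -663 + 6453027/251 = 6286614/251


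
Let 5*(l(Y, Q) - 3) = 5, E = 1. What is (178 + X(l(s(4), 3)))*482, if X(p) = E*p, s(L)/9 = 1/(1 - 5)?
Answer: 87724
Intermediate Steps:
s(L) = -9/4 (s(L) = 9/(1 - 5) = 9/(-4) = 9*(-1/4) = -9/4)
l(Y, Q) = 4 (l(Y, Q) = 3 + (1/5)*5 = 3 + 1 = 4)
X(p) = p (X(p) = 1*p = p)
(178 + X(l(s(4), 3)))*482 = (178 + 4)*482 = 182*482 = 87724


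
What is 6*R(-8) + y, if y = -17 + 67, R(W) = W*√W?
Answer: 50 - 96*I*√2 ≈ 50.0 - 135.76*I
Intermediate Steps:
R(W) = W^(3/2)
y = 50
6*R(-8) + y = 6*(-8)^(3/2) + 50 = 6*(-16*I*√2) + 50 = -96*I*√2 + 50 = 50 - 96*I*√2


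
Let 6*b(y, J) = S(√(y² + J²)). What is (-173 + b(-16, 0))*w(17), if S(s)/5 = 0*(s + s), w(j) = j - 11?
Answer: -1038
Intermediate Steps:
w(j) = -11 + j
S(s) = 0 (S(s) = 5*(0*(s + s)) = 5*(0*(2*s)) = 5*0 = 0)
b(y, J) = 0 (b(y, J) = (⅙)*0 = 0)
(-173 + b(-16, 0))*w(17) = (-173 + 0)*(-11 + 17) = -173*6 = -1038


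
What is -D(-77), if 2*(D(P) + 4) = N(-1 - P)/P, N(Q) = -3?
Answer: 613/154 ≈ 3.9805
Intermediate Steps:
D(P) = -4 - 3/(2*P) (D(P) = -4 + (-3/P)/2 = -4 - 3/(2*P))
-D(-77) = -(-4 - 3/2/(-77)) = -(-4 - 3/2*(-1/77)) = -(-4 + 3/154) = -1*(-613/154) = 613/154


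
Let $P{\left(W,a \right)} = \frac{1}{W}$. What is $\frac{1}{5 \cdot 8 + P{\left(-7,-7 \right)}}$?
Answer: $\frac{7}{279} \approx 0.02509$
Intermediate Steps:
$\frac{1}{5 \cdot 8 + P{\left(-7,-7 \right)}} = \frac{1}{5 \cdot 8 + \frac{1}{-7}} = \frac{1}{40 - \frac{1}{7}} = \frac{1}{\frac{279}{7}} = \frac{7}{279}$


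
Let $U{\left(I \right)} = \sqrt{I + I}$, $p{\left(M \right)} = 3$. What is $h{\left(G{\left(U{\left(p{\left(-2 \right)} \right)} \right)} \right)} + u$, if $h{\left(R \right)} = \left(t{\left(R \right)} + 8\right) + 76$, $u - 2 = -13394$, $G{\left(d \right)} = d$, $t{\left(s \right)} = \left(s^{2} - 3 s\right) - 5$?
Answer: $-13307 - 3 \sqrt{6} \approx -13314.0$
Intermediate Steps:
$U{\left(I \right)} = \sqrt{2} \sqrt{I}$ ($U{\left(I \right)} = \sqrt{2 I} = \sqrt{2} \sqrt{I}$)
$t{\left(s \right)} = -5 + s^{2} - 3 s$
$u = -13392$ ($u = 2 - 13394 = -13392$)
$h{\left(R \right)} = 79 + R^{2} - 3 R$ ($h{\left(R \right)} = \left(\left(-5 + R^{2} - 3 R\right) + 8\right) + 76 = \left(3 + R^{2} - 3 R\right) + 76 = 79 + R^{2} - 3 R$)
$h{\left(G{\left(U{\left(p{\left(-2 \right)} \right)} \right)} \right)} + u = \left(79 + \left(\sqrt{2} \sqrt{3}\right)^{2} - 3 \sqrt{2} \sqrt{3}\right) - 13392 = \left(79 + \left(\sqrt{6}\right)^{2} - 3 \sqrt{6}\right) - 13392 = \left(79 + 6 - 3 \sqrt{6}\right) - 13392 = \left(85 - 3 \sqrt{6}\right) - 13392 = -13307 - 3 \sqrt{6}$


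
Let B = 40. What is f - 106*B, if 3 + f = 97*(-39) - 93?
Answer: -8119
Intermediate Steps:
f = -3879 (f = -3 + (97*(-39) - 93) = -3 + (-3783 - 93) = -3 - 3876 = -3879)
f - 106*B = -3879 - 106*40 = -3879 - 4240 = -8119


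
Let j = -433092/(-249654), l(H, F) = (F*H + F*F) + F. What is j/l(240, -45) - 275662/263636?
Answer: -6324037972957/6047008716105 ≈ -1.0458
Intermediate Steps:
l(H, F) = F + F² + F*H (l(H, F) = (F*H + F²) + F = (F² + F*H) + F = F + F² + F*H)
j = 72182/41609 (j = -433092*(-1/249654) = 72182/41609 ≈ 1.7348)
j/l(240, -45) - 275662/263636 = 72182/(41609*((-45*(1 - 45 + 240)))) - 275662/263636 = 72182/(41609*((-45*196))) - 275662*1/263636 = (72182/41609)/(-8820) - 137831/131818 = (72182/41609)*(-1/8820) - 137831/131818 = -36091/183495690 - 137831/131818 = -6324037972957/6047008716105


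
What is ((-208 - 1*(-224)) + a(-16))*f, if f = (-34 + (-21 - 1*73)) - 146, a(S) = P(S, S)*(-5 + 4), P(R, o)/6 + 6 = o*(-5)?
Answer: 117272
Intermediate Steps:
P(R, o) = -36 - 30*o (P(R, o) = -36 + 6*(o*(-5)) = -36 + 6*(-5*o) = -36 - 30*o)
a(S) = 36 + 30*S (a(S) = (-36 - 30*S)*(-5 + 4) = (-36 - 30*S)*(-1) = 36 + 30*S)
f = -274 (f = (-34 + (-21 - 73)) - 146 = (-34 - 94) - 146 = -128 - 146 = -274)
((-208 - 1*(-224)) + a(-16))*f = ((-208 - 1*(-224)) + (36 + 30*(-16)))*(-274) = ((-208 + 224) + (36 - 480))*(-274) = (16 - 444)*(-274) = -428*(-274) = 117272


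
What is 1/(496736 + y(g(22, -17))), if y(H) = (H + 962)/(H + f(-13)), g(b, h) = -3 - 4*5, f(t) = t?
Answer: 12/5960519 ≈ 2.0132e-6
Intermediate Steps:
g(b, h) = -23 (g(b, h) = -3 - 20 = -23)
y(H) = (962 + H)/(-13 + H) (y(H) = (H + 962)/(H - 13) = (962 + H)/(-13 + H))
1/(496736 + y(g(22, -17))) = 1/(496736 + (962 - 23)/(-13 - 23)) = 1/(496736 + 939/(-36)) = 1/(496736 - 1/36*939) = 1/(496736 - 313/12) = 1/(5960519/12) = 12/5960519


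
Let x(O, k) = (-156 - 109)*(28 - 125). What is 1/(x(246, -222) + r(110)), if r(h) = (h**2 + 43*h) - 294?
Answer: 1/42241 ≈ 2.3674e-5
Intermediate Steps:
x(O, k) = 25705 (x(O, k) = -265*(-97) = 25705)
r(h) = -294 + h**2 + 43*h
1/(x(246, -222) + r(110)) = 1/(25705 + (-294 + 110**2 + 43*110)) = 1/(25705 + (-294 + 12100 + 4730)) = 1/(25705 + 16536) = 1/42241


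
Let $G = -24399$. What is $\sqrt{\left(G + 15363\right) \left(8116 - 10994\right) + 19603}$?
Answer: $\sqrt{26025211} \approx 5101.5$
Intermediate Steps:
$\sqrt{\left(G + 15363\right) \left(8116 - 10994\right) + 19603} = \sqrt{\left(-24399 + 15363\right) \left(8116 - 10994\right) + 19603} = \sqrt{\left(-9036\right) \left(-2878\right) + 19603} = \sqrt{26005608 + 19603} = \sqrt{26025211}$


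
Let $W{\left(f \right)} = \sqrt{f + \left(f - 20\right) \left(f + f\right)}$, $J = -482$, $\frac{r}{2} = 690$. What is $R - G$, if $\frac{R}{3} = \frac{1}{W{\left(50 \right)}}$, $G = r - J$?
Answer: $-1862 + \frac{3 \sqrt{122}}{610} \approx -1861.9$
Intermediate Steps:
$r = 1380$ ($r = 2 \cdot 690 = 1380$)
$G = 1862$ ($G = 1380 - -482 = 1380 + 482 = 1862$)
$W{\left(f \right)} = \sqrt{f + 2 f \left(-20 + f\right)}$ ($W{\left(f \right)} = \sqrt{f + \left(-20 + f\right) 2 f} = \sqrt{f + 2 f \left(-20 + f\right)}$)
$R = \frac{3 \sqrt{122}}{610}$ ($R = \frac{3}{\sqrt{50 \left(-39 + 2 \cdot 50\right)}} = \frac{3}{\sqrt{50 \left(-39 + 100\right)}} = \frac{3}{\sqrt{50 \cdot 61}} = \frac{3}{\sqrt{3050}} = \frac{3}{5 \sqrt{122}} = 3 \frac{\sqrt{122}}{610} = \frac{3 \sqrt{122}}{610} \approx 0.054321$)
$R - G = \frac{3 \sqrt{122}}{610} - 1862 = -1862 + \frac{3 \sqrt{122}}{610}$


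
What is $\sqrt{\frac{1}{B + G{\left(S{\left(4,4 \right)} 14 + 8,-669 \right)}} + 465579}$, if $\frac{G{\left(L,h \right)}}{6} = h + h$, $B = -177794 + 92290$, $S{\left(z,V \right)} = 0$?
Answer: $\frac{\sqrt{1018248628536341}}{46766} \approx 682.33$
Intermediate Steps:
$B = -85504$
$G{\left(L,h \right)} = 12 h$ ($G{\left(L,h \right)} = 6 \left(h + h\right) = 6 \cdot 2 h = 12 h$)
$\sqrt{\frac{1}{B + G{\left(S{\left(4,4 \right)} 14 + 8,-669 \right)}} + 465579} = \sqrt{\frac{1}{-85504 + 12 \left(-669\right)} + 465579} = \sqrt{\frac{1}{-85504 - 8028} + 465579} = \sqrt{\frac{1}{-93532} + 465579} = \sqrt{- \frac{1}{93532} + 465579} = \sqrt{\frac{43546535027}{93532}} = \frac{\sqrt{1018248628536341}}{46766}$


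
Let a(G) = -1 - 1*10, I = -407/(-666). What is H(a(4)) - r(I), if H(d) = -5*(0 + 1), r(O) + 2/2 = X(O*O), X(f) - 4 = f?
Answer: -2713/324 ≈ -8.3735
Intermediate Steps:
I = 11/18 (I = -407*(-1/666) = 11/18 ≈ 0.61111)
X(f) = 4 + f
a(G) = -11 (a(G) = -1 - 10 = -11)
r(O) = 3 + O² (r(O) = -1 + (4 + O*O) = -1 + (4 + O²) = 3 + O²)
H(d) = -5 (H(d) = -5*1 = -5)
H(a(4)) - r(I) = -5 - (3 + (11/18)²) = -5 - (3 + 121/324) = -5 - 1*1093/324 = -5 - 1093/324 = -2713/324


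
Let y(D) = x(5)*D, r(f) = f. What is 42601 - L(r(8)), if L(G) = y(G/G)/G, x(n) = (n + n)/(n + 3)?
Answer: 1363227/32 ≈ 42601.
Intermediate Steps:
x(n) = 2*n/(3 + n) (x(n) = (2*n)/(3 + n) = 2*n/(3 + n))
y(D) = 5*D/4 (y(D) = (2*5/(3 + 5))*D = (2*5/8)*D = (2*5*(1/8))*D = 5*D/4)
L(G) = 5/(4*G) (L(G) = (5*(G/G)/4)/G = ((5/4)*1)/G = 5/(4*G))
42601 - L(r(8)) = 42601 - 5/(4*8) = 42601 - 1*5/32 = 42601 - 5/32 = 1363227/32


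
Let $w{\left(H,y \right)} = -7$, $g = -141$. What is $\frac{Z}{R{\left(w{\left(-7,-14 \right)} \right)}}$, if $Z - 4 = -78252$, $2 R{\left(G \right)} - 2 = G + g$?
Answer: $\frac{78248}{73} \approx 1071.9$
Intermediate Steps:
$R{\left(G \right)} = - \frac{139}{2} + \frac{G}{2}$ ($R{\left(G \right)} = 1 + \frac{G - 141}{2} = 1 + \frac{-141 + G}{2} = 1 + \left(- \frac{141}{2} + \frac{G}{2}\right) = - \frac{139}{2} + \frac{G}{2}$)
$Z = -78248$ ($Z = 4 - 78252 = -78248$)
$\frac{Z}{R{\left(w{\left(-7,-14 \right)} \right)}} = - \frac{78248}{- \frac{139}{2} + \frac{1}{2} \left(-7\right)} = - \frac{78248}{- \frac{139}{2} - \frac{7}{2}} = - \frac{78248}{-73} = \left(-78248\right) \left(- \frac{1}{73}\right) = \frac{78248}{73}$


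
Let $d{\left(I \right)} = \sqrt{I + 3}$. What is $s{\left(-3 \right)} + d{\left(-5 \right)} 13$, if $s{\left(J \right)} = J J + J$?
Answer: $6 + 13 i \sqrt{2} \approx 6.0 + 18.385 i$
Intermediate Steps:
$s{\left(J \right)} = J + J^{2}$ ($s{\left(J \right)} = J^{2} + J = J + J^{2}$)
$d{\left(I \right)} = \sqrt{3 + I}$
$s{\left(-3 \right)} + d{\left(-5 \right)} 13 = - 3 \left(1 - 3\right) + \sqrt{3 - 5} \cdot 13 = \left(-3\right) \left(-2\right) + \sqrt{-2} \cdot 13 = 6 + i \sqrt{2} \cdot 13 = 6 + 13 i \sqrt{2}$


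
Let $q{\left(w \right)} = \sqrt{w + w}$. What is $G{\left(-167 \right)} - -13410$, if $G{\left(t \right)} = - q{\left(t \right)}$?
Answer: $13410 - i \sqrt{334} \approx 13410.0 - 18.276 i$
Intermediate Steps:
$q{\left(w \right)} = \sqrt{2} \sqrt{w}$ ($q{\left(w \right)} = \sqrt{2 w} = \sqrt{2} \sqrt{w}$)
$G{\left(t \right)} = - \sqrt{2} \sqrt{t}$
$G{\left(-167 \right)} - -13410 = - \sqrt{2} \sqrt{-167} - -13410 = - \sqrt{2} i \sqrt{167} + 13410 = - i \sqrt{334} + 13410 = 13410 - i \sqrt{334}$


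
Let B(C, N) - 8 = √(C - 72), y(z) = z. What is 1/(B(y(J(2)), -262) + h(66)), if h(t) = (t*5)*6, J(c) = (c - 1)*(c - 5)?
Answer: 1988/3952219 - 5*I*√3/3952219 ≈ 0.00050301 - 2.1912e-6*I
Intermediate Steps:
J(c) = (-1 + c)*(-5 + c)
h(t) = 30*t (h(t) = (5*t)*6 = 30*t)
B(C, N) = 8 + √(-72 + C) (B(C, N) = 8 + √(C - 72) = 8 + √(-72 + C))
1/(B(y(J(2)), -262) + h(66)) = 1/((8 + √(-72 + (5 + 2² - 6*2))) + 30*66) = 1/((8 + √(-72 + (5 + 4 - 12))) + 1980) = 1/((8 + √(-72 - 3)) + 1980) = 1/((8 + √(-75)) + 1980) = 1/((8 + 5*I*√3) + 1980) = 1/(1988 + 5*I*√3)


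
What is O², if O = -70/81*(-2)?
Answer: 19600/6561 ≈ 2.9874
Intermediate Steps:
O = 140/81 (O = -70*1/81*(-2) = -70/81*(-2) = 140/81 ≈ 1.7284)
O² = (140/81)² = 19600/6561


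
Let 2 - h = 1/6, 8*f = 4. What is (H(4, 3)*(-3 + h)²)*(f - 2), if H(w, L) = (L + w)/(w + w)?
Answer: -343/192 ≈ -1.7865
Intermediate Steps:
H(w, L) = (L + w)/(2*w) (H(w, L) = (L + w)/((2*w)) = (L + w)*(1/(2*w)) = (L + w)/(2*w))
f = ½ (f = (⅛)*4 = ½ ≈ 0.50000)
h = 11/6 (h = 2 - 1/6 = 2 - 1*⅙ = 2 - ⅙ = 11/6 ≈ 1.8333)
(H(4, 3)*(-3 + h)²)*(f - 2) = (((½)*(3 + 4)/4)*(-3 + 11/6)²)*(½ - 2) = (((½)*(¼)*7)*(-7/6)²)*(-3/2) = ((7/8)*(49/36))*(-3/2) = (343/288)*(-3/2) = -343/192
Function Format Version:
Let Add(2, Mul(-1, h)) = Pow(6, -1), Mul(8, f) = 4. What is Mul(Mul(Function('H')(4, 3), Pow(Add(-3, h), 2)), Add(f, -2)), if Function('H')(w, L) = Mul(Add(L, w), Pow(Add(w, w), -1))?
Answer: Rational(-343, 192) ≈ -1.7865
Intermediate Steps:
Function('H')(w, L) = Mul(Rational(1, 2), Pow(w, -1), Add(L, w)) (Function('H')(w, L) = Mul(Add(L, w), Pow(Mul(2, w), -1)) = Mul(Add(L, w), Mul(Rational(1, 2), Pow(w, -1))) = Mul(Rational(1, 2), Pow(w, -1), Add(L, w)))
f = Rational(1, 2) (f = Mul(Rational(1, 8), 4) = Rational(1, 2) ≈ 0.50000)
h = Rational(11, 6) (h = Add(2, Mul(-1, Pow(6, -1))) = Add(2, Mul(-1, Rational(1, 6))) = Add(2, Rational(-1, 6)) = Rational(11, 6) ≈ 1.8333)
Mul(Mul(Function('H')(4, 3), Pow(Add(-3, h), 2)), Add(f, -2)) = Mul(Mul(Mul(Rational(1, 2), Pow(4, -1), Add(3, 4)), Pow(Add(-3, Rational(11, 6)), 2)), Add(Rational(1, 2), -2)) = Mul(Mul(Mul(Rational(1, 2), Rational(1, 4), 7), Pow(Rational(-7, 6), 2)), Rational(-3, 2)) = Mul(Mul(Rational(7, 8), Rational(49, 36)), Rational(-3, 2)) = Mul(Rational(343, 288), Rational(-3, 2)) = Rational(-343, 192)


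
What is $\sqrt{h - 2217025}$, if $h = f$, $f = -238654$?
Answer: $i \sqrt{2455679} \approx 1567.1 i$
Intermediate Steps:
$h = -238654$
$\sqrt{h - 2217025} = \sqrt{-238654 - 2217025} = \sqrt{-2455679} = i \sqrt{2455679}$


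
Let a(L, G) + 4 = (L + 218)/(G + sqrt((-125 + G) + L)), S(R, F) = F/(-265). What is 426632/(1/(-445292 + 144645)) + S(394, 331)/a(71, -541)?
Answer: -204850882329754700297/1597083185 - 95659*I*sqrt(595)/1597083185 ≈ -1.2827e+11 - 0.001461*I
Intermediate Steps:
S(R, F) = -F/265 (S(R, F) = F*(-1/265) = -F/265)
a(L, G) = -4 + (218 + L)/(G + sqrt(-125 + G + L)) (a(L, G) = -4 + (L + 218)/(G + sqrt((-125 + G) + L)) = -4 + (218 + L)/(G + sqrt(-125 + G + L)))
426632/(1/(-445292 + 144645)) + S(394, 331)/a(71, -541) = 426632/(1/(-445292 + 144645)) + (-1/265*331)/(((218 + 71 - 4*(-541) - 4*sqrt(-125 - 541 + 71))/(-541 + sqrt(-125 - 541 + 71)))) = 426632/(1/(-300647)) - 331*(-541 + sqrt(-595))/(218 + 71 + 2164 - 4*I*sqrt(595))/265 = 426632/(-1/300647) - 331*(-541 + I*sqrt(595))/(218 + 71 + 2164 - 4*I*sqrt(595))/265 = 426632*(-300647) - 331*(-541 + I*sqrt(595))/(218 + 71 + 2164 - 4*I*sqrt(595))/265 = -128265630904 - 331*(-541 + I*sqrt(595))/(2453 - 4*I*sqrt(595))/265 = -128265630904 - 331*(-541 + I*sqrt(595))/(265*(2453 - 4*I*sqrt(595)))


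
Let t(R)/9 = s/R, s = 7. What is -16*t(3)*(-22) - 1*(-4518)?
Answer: 11910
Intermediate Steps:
t(R) = 63/R (t(R) = 9*(7/R) = 63/R)
-16*t(3)*(-22) - 1*(-4518) = -1008/3*(-22) - 1*(-4518) = -1008/3*(-22) + 4518 = -16*21*(-22) + 4518 = -336*(-22) + 4518 = 7392 + 4518 = 11910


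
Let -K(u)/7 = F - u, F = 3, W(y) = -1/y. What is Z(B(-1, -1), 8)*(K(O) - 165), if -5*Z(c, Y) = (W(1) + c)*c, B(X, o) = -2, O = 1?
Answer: 1074/5 ≈ 214.80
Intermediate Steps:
Z(c, Y) = -c*(-1 + c)/5 (Z(c, Y) = -(-1/1 + c)*c/5 = -(-1*1 + c)*c/5 = -(-1 + c)*c/5 = -c*(-1 + c)/5)
K(u) = -21 + 7*u (K(u) = -7*(3 - u) = -21 + 7*u)
Z(B(-1, -1), 8)*(K(O) - 165) = ((1/5)*(-2)*(1 - 1*(-2)))*((-21 + 7*1) - 165) = ((1/5)*(-2)*(1 + 2))*((-21 + 7) - 165) = ((1/5)*(-2)*3)*(-14 - 165) = -6/5*(-179) = 1074/5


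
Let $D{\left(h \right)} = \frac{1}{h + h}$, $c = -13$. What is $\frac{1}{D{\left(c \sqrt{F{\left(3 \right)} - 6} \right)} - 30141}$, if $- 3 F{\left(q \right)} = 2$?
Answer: $- \frac{135835440}{4094215997041} - \frac{52 i \sqrt{15}}{12282647991123} \approx -3.3177 \cdot 10^{-5} - 1.6397 \cdot 10^{-11} i$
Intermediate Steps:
$F{\left(q \right)} = - \frac{2}{3}$ ($F{\left(q \right)} = \left(- \frac{1}{3}\right) 2 = - \frac{2}{3}$)
$D{\left(h \right)} = \frac{1}{2 h}$
$\frac{1}{D{\left(c \sqrt{F{\left(3 \right)} - 6} \right)} - 30141} = \frac{1}{\frac{1}{2 \left(- 13 \sqrt{- \frac{2}{3} - 6}\right)} - 30141} = \frac{1}{\frac{1}{2 \left(- 13 \sqrt{- \frac{20}{3}}\right)} - 30141} = \frac{1}{\frac{1}{2 \left(- 13 \frac{2 i \sqrt{15}}{3}\right)} - 30141} = \frac{1}{\frac{1}{2 \left(- \frac{26 i \sqrt{15}}{3}\right)} - 30141} = \frac{1}{\frac{\frac{1}{130} i \sqrt{15}}{2} - 30141} = \frac{1}{\frac{i \sqrt{15}}{260} - 30141} = \frac{1}{-30141 + \frac{i \sqrt{15}}{260}}$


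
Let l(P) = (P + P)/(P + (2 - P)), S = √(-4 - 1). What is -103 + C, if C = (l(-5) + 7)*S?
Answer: -103 + 2*I*√5 ≈ -103.0 + 4.4721*I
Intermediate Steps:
S = I*√5 (S = √(-5) = I*√5 ≈ 2.2361*I)
l(P) = P (l(P) = (2*P)/2 = (2*P)*(½) = P)
C = 2*I*√5 (C = (-5 + 7)*(I*√5) = 2*(I*√5) = 2*I*√5 ≈ 4.4721*I)
-103 + C = -103 + 2*I*√5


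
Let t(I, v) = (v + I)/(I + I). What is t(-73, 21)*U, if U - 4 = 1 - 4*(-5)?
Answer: 650/73 ≈ 8.9041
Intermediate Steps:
t(I, v) = (I + v)/(2*I) (t(I, v) = (I + v)/((2*I)) = (I + v)*(1/(2*I)) = (I + v)/(2*I))
U = 25 (U = 4 + (1 - 4*(-5)) = 4 + (1 + 20) = 4 + 21 = 25)
t(-73, 21)*U = ((1/2)*(-73 + 21)/(-73))*25 = ((1/2)*(-1/73)*(-52))*25 = (26/73)*25 = 650/73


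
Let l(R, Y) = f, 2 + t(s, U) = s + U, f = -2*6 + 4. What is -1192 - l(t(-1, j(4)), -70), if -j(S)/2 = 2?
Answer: -1184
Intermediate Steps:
j(S) = -4 (j(S) = -2*2 = -4)
f = -8 (f = -12 + 4 = -8)
t(s, U) = -2 + U + s (t(s, U) = -2 + (s + U) = -2 + (U + s) = -2 + U + s)
l(R, Y) = -8
-1192 - l(t(-1, j(4)), -70) = -1192 - 1*(-8) = -1192 + 8 = -1184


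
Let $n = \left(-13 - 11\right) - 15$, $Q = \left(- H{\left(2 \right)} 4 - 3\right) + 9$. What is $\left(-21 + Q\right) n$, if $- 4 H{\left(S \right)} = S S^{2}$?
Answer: $273$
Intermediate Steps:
$H{\left(S \right)} = - \frac{S^{3}}{4}$ ($H{\left(S \right)} = - \frac{S S^{2}}{4} = - \frac{S^{3}}{4}$)
$Q = 14$ ($Q = \left(- \frac{\left(-1\right) 2^{3}}{4} \cdot 4 - 3\right) + 9 = \left(- \frac{\left(-1\right) 8}{4} \cdot 4 - 3\right) + 9 = \left(\left(-1\right) \left(-2\right) 4 - 3\right) + 9 = \left(2 \cdot 4 - 3\right) + 9 = \left(8 - 3\right) + 9 = 5 + 9 = 14$)
$n = -39$ ($n = -24 - 15 = -39$)
$\left(-21 + Q\right) n = \left(-21 + 14\right) \left(-39\right) = \left(-7\right) \left(-39\right) = 273$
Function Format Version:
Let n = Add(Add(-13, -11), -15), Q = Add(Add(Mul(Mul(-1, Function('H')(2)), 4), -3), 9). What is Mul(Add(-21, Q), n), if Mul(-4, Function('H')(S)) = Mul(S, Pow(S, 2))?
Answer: 273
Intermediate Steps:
Function('H')(S) = Mul(Rational(-1, 4), Pow(S, 3)) (Function('H')(S) = Mul(Rational(-1, 4), Mul(S, Pow(S, 2))) = Mul(Rational(-1, 4), Pow(S, 3)))
Q = 14 (Q = Add(Add(Mul(Mul(-1, Mul(Rational(-1, 4), Pow(2, 3))), 4), -3), 9) = Add(Add(Mul(Mul(-1, Mul(Rational(-1, 4), 8)), 4), -3), 9) = Add(Add(Mul(Mul(-1, -2), 4), -3), 9) = Add(Add(Mul(2, 4), -3), 9) = Add(Add(8, -3), 9) = Add(5, 9) = 14)
n = -39 (n = Add(-24, -15) = -39)
Mul(Add(-21, Q), n) = Mul(Add(-21, 14), -39) = Mul(-7, -39) = 273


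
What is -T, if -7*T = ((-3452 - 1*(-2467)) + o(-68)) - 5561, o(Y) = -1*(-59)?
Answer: -6487/7 ≈ -926.71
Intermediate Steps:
o(Y) = 59
T = 6487/7 (T = -(((-3452 - 1*(-2467)) + 59) - 5561)/7 = -(((-3452 + 2467) + 59) - 5561)/7 = -((-985 + 59) - 5561)/7 = -(-926 - 5561)/7 = -1/7*(-6487) = 6487/7 ≈ 926.71)
-T = -1*6487/7 = -6487/7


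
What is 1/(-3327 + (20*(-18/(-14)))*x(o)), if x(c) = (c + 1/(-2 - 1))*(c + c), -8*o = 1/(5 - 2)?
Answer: -56/186267 ≈ -0.00030064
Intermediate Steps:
o = -1/24 (o = -1/(8*(5 - 2)) = -1/8/3 = -1/8*1/3 = -1/24 ≈ -0.041667)
x(c) = 2*c*(-1/3 + c) (x(c) = (c + 1/(-3))*(2*c) = (c - 1/3)*(2*c) = (-1/3 + c)*(2*c) = 2*c*(-1/3 + c))
1/(-3327 + (20*(-18/(-14)))*x(o)) = 1/(-3327 + (20*(-18/(-14)))*((2/3)*(-1/24)*(-1 + 3*(-1/24)))) = 1/(-3327 + (20*(-18*(-1/14)))*((2/3)*(-1/24)*(-1 - 1/8))) = 1/(-3327 + (20*(9/7))*((2/3)*(-1/24)*(-9/8))) = 1/(-3327 + (180/7)*(1/32)) = 1/(-3327 + 45/56) = 1/(-186267/56) = -56/186267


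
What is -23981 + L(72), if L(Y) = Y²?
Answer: -18797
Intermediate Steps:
-23981 + L(72) = -23981 + 72² = -23981 + 5184 = -18797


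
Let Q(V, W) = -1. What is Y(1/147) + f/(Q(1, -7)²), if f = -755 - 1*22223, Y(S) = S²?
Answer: -496531601/21609 ≈ -22978.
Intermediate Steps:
f = -22978 (f = -755 - 22223 = -22978)
Y(1/147) + f/(Q(1, -7)²) = (1/147)² - 22978/((-1)²) = (1/147)² - 22978/1 = 1/21609 - 22978*1 = 1/21609 - 22978 = -496531601/21609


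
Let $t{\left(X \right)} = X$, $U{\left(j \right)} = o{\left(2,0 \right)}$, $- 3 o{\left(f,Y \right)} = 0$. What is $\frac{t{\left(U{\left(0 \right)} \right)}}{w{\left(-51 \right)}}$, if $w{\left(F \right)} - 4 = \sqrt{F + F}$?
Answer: $0$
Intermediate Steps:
$o{\left(f,Y \right)} = 0$ ($o{\left(f,Y \right)} = \left(- \frac{1}{3}\right) 0 = 0$)
$w{\left(F \right)} = 4 + \sqrt{2} \sqrt{F}$ ($w{\left(F \right)} = 4 + \sqrt{F + F} = 4 + \sqrt{2 F} = 4 + \sqrt{2} \sqrt{F}$)
$U{\left(j \right)} = 0$
$\frac{t{\left(U{\left(0 \right)} \right)}}{w{\left(-51 \right)}} = \frac{0}{4 + \sqrt{2} \sqrt{-51}} = \frac{0}{4 + \sqrt{2} i \sqrt{51}} = \frac{0}{4 + i \sqrt{102}} = 0$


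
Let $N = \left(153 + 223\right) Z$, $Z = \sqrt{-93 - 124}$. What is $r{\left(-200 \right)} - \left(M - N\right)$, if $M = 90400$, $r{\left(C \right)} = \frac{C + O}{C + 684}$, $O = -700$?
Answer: $- \frac{10938625}{121} + 376 i \sqrt{217} \approx -90402.0 + 5538.8 i$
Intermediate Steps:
$r{\left(C \right)} = \frac{-700 + C}{684 + C}$ ($r{\left(C \right)} = \frac{C - 700}{C + 684} = \frac{-700 + C}{684 + C}$)
$Z = i \sqrt{217}$ ($Z = \sqrt{-217} = i \sqrt{217} \approx 14.731 i$)
$N = 376 i \sqrt{217}$ ($N = \left(153 + 223\right) i \sqrt{217} = 376 i \sqrt{217} \approx 5538.8 i$)
$r{\left(-200 \right)} - \left(M - N\right) = \frac{-700 - 200}{684 - 200} - \left(90400 - 376 i \sqrt{217}\right) = \frac{1}{484} \left(-900\right) - \left(90400 - 376 i \sqrt{217}\right) = - \frac{225}{121} - \left(90400 - 376 i \sqrt{217}\right) = - \frac{10938625}{121} + 376 i \sqrt{217}$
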